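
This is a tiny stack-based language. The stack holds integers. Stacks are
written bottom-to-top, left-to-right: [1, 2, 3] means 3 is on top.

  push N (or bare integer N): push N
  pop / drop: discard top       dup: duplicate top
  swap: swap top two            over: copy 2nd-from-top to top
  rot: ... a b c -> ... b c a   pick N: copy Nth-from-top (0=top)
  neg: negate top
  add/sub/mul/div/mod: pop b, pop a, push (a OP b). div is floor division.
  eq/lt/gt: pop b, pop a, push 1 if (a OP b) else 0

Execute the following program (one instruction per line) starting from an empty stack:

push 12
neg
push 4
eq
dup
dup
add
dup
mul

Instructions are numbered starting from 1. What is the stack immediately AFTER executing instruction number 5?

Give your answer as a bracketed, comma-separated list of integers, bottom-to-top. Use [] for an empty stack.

Step 1 ('push 12'): [12]
Step 2 ('neg'): [-12]
Step 3 ('push 4'): [-12, 4]
Step 4 ('eq'): [0]
Step 5 ('dup'): [0, 0]

Answer: [0, 0]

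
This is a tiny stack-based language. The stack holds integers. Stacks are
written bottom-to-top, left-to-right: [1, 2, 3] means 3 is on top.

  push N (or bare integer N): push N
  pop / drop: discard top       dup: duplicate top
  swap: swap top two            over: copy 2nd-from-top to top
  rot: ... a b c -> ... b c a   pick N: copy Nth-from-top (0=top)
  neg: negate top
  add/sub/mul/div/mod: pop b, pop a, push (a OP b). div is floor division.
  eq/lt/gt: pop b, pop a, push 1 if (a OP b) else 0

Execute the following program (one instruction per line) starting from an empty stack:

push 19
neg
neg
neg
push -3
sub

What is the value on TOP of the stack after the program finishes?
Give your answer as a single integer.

Answer: -16

Derivation:
After 'push 19': [19]
After 'neg': [-19]
After 'neg': [19]
After 'neg': [-19]
After 'push -3': [-19, -3]
After 'sub': [-16]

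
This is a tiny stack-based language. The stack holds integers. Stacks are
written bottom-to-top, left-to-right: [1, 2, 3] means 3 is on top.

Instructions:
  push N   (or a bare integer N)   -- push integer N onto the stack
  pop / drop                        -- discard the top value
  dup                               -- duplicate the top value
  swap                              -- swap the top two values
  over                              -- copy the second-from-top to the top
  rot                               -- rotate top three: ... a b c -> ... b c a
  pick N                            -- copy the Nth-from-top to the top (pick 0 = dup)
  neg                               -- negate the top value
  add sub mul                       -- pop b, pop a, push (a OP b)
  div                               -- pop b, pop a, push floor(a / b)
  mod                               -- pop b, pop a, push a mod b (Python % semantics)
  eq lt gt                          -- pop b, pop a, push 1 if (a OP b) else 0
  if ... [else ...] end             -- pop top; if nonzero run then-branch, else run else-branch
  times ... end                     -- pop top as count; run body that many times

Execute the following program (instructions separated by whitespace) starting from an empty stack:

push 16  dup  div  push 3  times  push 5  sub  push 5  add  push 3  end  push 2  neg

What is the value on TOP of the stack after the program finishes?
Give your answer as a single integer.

Answer: -2

Derivation:
After 'push 16': [16]
After 'dup': [16, 16]
After 'div': [1]
After 'push 3': [1, 3]
After 'times': [1]
After 'push 5': [1, 5]
After 'sub': [-4]
After 'push 5': [-4, 5]
After 'add': [1]
After 'push 3': [1, 3]
  ...
After 'push 5': [1, -2, 5]
After 'add': [1, 3]
After 'push 3': [1, 3, 3]
After 'push 5': [1, 3, 3, 5]
After 'sub': [1, 3, -2]
After 'push 5': [1, 3, -2, 5]
After 'add': [1, 3, 3]
After 'push 3': [1, 3, 3, 3]
After 'push 2': [1, 3, 3, 3, 2]
After 'neg': [1, 3, 3, 3, -2]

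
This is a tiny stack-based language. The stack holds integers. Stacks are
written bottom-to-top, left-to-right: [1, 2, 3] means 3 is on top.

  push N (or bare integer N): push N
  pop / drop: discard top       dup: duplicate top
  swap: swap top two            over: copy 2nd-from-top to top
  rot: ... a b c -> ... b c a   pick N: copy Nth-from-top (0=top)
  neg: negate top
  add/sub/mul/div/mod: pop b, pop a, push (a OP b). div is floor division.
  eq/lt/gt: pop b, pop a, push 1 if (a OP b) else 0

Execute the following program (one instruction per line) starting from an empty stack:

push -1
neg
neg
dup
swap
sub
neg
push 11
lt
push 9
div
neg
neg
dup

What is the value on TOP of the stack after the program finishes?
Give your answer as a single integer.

After 'push -1': [-1]
After 'neg': [1]
After 'neg': [-1]
After 'dup': [-1, -1]
After 'swap': [-1, -1]
After 'sub': [0]
After 'neg': [0]
After 'push 11': [0, 11]
After 'lt': [1]
After 'push 9': [1, 9]
After 'div': [0]
After 'neg': [0]
After 'neg': [0]
After 'dup': [0, 0]

Answer: 0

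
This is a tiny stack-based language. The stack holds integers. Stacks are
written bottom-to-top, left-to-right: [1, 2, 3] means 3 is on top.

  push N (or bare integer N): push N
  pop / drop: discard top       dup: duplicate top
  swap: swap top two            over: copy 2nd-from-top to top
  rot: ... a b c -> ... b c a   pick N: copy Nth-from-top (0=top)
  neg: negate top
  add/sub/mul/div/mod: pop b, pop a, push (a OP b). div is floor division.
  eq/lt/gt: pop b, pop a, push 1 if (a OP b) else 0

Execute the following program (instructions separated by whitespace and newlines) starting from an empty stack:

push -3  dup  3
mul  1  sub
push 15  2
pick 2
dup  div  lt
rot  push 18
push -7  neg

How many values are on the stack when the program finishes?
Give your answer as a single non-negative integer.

After 'push -3': stack = [-3] (depth 1)
After 'dup': stack = [-3, -3] (depth 2)
After 'push 3': stack = [-3, -3, 3] (depth 3)
After 'mul': stack = [-3, -9] (depth 2)
After 'push 1': stack = [-3, -9, 1] (depth 3)
After 'sub': stack = [-3, -10] (depth 2)
After 'push 15': stack = [-3, -10, 15] (depth 3)
After 'push 2': stack = [-3, -10, 15, 2] (depth 4)
After 'pick 2': stack = [-3, -10, 15, 2, -10] (depth 5)
After 'dup': stack = [-3, -10, 15, 2, -10, -10] (depth 6)
After 'div': stack = [-3, -10, 15, 2, 1] (depth 5)
After 'lt': stack = [-3, -10, 15, 0] (depth 4)
After 'rot': stack = [-3, 15, 0, -10] (depth 4)
After 'push 18': stack = [-3, 15, 0, -10, 18] (depth 5)
After 'push -7': stack = [-3, 15, 0, -10, 18, -7] (depth 6)
After 'neg': stack = [-3, 15, 0, -10, 18, 7] (depth 6)

Answer: 6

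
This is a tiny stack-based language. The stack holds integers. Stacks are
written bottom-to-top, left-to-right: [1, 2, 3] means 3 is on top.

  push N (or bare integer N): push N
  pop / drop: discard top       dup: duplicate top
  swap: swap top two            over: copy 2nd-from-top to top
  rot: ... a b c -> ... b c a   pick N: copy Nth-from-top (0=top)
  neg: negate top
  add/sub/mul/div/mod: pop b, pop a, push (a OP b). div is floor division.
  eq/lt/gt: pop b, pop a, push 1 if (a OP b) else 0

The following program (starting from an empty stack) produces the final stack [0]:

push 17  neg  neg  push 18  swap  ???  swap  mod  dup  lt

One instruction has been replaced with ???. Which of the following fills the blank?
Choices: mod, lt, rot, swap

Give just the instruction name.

Stack before ???: [18, 17]
Stack after ???:  [17, 18]
Checking each choice:
  mod: stack underflow (need 2, have 1)
  lt: stack underflow (need 2, have 1)
  rot: stack underflow (need 3, have 2)
  swap: MATCH


Answer: swap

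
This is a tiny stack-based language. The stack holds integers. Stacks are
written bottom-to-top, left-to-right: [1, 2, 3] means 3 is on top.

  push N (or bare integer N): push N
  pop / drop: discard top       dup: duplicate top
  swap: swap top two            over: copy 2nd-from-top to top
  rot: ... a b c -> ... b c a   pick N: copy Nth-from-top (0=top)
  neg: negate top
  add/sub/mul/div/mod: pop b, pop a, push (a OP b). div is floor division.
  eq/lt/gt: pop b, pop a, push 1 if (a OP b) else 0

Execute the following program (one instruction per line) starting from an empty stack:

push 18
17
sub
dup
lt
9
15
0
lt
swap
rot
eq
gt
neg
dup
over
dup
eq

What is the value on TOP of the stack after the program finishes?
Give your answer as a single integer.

Answer: 1

Derivation:
After 'push 18': [18]
After 'push 17': [18, 17]
After 'sub': [1]
After 'dup': [1, 1]
After 'lt': [0]
After 'push 9': [0, 9]
After 'push 15': [0, 9, 15]
After 'push 0': [0, 9, 15, 0]
After 'lt': [0, 9, 0]
After 'swap': [0, 0, 9]
After 'rot': [0, 9, 0]
After 'eq': [0, 0]
After 'gt': [0]
After 'neg': [0]
After 'dup': [0, 0]
After 'over': [0, 0, 0]
After 'dup': [0, 0, 0, 0]
After 'eq': [0, 0, 1]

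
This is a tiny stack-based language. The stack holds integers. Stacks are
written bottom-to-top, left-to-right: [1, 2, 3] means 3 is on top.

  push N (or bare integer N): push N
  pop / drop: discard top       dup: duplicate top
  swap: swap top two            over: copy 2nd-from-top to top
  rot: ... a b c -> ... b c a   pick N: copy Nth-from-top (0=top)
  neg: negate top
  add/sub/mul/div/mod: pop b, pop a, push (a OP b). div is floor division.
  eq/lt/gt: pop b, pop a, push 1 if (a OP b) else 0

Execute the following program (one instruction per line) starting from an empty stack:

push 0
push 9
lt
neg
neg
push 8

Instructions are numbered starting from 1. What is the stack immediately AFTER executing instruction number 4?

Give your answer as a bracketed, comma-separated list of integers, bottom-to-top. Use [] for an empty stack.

Answer: [-1]

Derivation:
Step 1 ('push 0'): [0]
Step 2 ('push 9'): [0, 9]
Step 3 ('lt'): [1]
Step 4 ('neg'): [-1]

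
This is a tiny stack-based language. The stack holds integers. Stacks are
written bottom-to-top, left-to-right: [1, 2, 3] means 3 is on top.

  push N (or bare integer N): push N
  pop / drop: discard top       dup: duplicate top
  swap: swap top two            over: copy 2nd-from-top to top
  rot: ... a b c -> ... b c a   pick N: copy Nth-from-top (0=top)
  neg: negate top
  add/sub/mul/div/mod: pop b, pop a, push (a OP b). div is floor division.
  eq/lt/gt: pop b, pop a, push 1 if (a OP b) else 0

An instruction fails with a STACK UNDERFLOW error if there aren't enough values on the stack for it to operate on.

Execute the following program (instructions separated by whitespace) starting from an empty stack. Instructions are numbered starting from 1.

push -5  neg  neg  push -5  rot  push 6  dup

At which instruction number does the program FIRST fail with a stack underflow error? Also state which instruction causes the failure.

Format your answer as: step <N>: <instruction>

Answer: step 5: rot

Derivation:
Step 1 ('push -5'): stack = [-5], depth = 1
Step 2 ('neg'): stack = [5], depth = 1
Step 3 ('neg'): stack = [-5], depth = 1
Step 4 ('push -5'): stack = [-5, -5], depth = 2
Step 5 ('rot'): needs 3 value(s) but depth is 2 — STACK UNDERFLOW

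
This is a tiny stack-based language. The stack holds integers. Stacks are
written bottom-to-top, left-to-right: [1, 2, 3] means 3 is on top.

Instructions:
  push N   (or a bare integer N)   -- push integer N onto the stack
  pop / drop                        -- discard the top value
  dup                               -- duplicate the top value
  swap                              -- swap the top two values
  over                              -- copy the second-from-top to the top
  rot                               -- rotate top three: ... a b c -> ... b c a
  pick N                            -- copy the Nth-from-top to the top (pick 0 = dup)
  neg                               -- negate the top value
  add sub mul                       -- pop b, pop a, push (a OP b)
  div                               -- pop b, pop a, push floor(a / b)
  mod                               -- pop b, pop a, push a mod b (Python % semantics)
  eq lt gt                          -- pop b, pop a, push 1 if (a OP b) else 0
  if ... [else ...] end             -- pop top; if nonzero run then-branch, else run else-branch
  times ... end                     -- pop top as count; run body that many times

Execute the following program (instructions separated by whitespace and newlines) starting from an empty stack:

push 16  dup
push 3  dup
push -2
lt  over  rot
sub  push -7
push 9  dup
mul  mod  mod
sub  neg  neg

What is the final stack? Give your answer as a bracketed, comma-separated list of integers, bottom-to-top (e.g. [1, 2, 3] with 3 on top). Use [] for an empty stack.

After 'push 16': [16]
After 'dup': [16, 16]
After 'push 3': [16, 16, 3]
After 'dup': [16, 16, 3, 3]
After 'push -2': [16, 16, 3, 3, -2]
After 'lt': [16, 16, 3, 0]
After 'over': [16, 16, 3, 0, 3]
After 'rot': [16, 16, 0, 3, 3]
After 'sub': [16, 16, 0, 0]
After 'push -7': [16, 16, 0, 0, -7]
After 'push 9': [16, 16, 0, 0, -7, 9]
After 'dup': [16, 16, 0, 0, -7, 9, 9]
After 'mul': [16, 16, 0, 0, -7, 81]
After 'mod': [16, 16, 0, 0, 74]
After 'mod': [16, 16, 0, 0]
After 'sub': [16, 16, 0]
After 'neg': [16, 16, 0]
After 'neg': [16, 16, 0]

Answer: [16, 16, 0]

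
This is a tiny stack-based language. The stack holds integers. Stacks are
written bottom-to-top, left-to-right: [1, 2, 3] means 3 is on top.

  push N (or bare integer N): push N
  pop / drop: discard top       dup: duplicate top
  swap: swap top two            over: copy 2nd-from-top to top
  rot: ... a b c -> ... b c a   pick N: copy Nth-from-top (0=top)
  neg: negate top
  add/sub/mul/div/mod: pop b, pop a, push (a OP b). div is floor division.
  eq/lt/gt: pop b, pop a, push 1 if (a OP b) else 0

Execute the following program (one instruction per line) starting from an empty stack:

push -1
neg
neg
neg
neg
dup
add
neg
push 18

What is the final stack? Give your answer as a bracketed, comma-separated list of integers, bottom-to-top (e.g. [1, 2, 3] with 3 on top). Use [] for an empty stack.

Answer: [2, 18]

Derivation:
After 'push -1': [-1]
After 'neg': [1]
After 'neg': [-1]
After 'neg': [1]
After 'neg': [-1]
After 'dup': [-1, -1]
After 'add': [-2]
After 'neg': [2]
After 'push 18': [2, 18]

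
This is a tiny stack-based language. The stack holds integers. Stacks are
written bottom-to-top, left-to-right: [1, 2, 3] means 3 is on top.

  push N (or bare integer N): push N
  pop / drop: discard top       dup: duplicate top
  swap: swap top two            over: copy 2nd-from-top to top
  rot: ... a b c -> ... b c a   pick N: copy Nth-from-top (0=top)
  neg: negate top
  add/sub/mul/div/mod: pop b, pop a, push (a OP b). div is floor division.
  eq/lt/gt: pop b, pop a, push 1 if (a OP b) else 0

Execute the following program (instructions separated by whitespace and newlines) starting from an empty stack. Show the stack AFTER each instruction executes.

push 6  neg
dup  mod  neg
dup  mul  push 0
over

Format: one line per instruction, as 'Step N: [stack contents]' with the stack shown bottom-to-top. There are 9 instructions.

Step 1: [6]
Step 2: [-6]
Step 3: [-6, -6]
Step 4: [0]
Step 5: [0]
Step 6: [0, 0]
Step 7: [0]
Step 8: [0, 0]
Step 9: [0, 0, 0]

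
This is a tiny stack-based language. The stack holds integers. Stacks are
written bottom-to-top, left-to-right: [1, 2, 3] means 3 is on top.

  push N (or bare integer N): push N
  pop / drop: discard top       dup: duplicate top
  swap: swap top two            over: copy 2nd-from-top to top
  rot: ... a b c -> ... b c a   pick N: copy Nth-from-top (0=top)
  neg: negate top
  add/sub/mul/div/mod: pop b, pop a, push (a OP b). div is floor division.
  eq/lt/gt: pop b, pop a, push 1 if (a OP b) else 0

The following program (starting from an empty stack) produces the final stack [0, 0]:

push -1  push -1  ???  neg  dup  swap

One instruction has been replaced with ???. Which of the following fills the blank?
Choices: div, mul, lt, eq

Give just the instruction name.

Answer: lt

Derivation:
Stack before ???: [-1, -1]
Stack after ???:  [0]
Checking each choice:
  div: produces [-1, -1]
  mul: produces [-1, -1]
  lt: MATCH
  eq: produces [-1, -1]


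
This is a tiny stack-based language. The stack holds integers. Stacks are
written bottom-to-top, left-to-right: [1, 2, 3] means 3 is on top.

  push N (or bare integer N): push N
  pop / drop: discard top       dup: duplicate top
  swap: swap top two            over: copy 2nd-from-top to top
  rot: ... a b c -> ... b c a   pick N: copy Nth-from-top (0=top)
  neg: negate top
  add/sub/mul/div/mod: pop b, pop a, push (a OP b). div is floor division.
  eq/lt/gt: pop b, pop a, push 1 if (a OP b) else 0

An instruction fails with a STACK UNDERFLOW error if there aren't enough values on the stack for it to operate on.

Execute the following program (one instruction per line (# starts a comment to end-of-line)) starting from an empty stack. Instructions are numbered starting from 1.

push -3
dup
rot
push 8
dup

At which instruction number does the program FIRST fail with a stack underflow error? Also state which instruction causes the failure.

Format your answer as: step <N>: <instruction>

Answer: step 3: rot

Derivation:
Step 1 ('push -3'): stack = [-3], depth = 1
Step 2 ('dup'): stack = [-3, -3], depth = 2
Step 3 ('rot'): needs 3 value(s) but depth is 2 — STACK UNDERFLOW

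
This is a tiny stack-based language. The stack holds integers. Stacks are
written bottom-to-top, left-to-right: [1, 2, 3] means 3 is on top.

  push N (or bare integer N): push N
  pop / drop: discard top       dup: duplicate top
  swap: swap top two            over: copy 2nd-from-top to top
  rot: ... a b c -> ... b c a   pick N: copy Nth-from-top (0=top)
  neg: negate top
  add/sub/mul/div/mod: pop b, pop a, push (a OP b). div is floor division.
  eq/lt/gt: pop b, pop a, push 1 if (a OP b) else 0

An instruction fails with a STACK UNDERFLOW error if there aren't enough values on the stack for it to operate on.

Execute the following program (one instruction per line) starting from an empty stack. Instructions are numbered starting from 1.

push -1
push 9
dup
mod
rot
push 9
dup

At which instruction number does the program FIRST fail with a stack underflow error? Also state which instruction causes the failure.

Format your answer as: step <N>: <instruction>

Step 1 ('push -1'): stack = [-1], depth = 1
Step 2 ('push 9'): stack = [-1, 9], depth = 2
Step 3 ('dup'): stack = [-1, 9, 9], depth = 3
Step 4 ('mod'): stack = [-1, 0], depth = 2
Step 5 ('rot'): needs 3 value(s) but depth is 2 — STACK UNDERFLOW

Answer: step 5: rot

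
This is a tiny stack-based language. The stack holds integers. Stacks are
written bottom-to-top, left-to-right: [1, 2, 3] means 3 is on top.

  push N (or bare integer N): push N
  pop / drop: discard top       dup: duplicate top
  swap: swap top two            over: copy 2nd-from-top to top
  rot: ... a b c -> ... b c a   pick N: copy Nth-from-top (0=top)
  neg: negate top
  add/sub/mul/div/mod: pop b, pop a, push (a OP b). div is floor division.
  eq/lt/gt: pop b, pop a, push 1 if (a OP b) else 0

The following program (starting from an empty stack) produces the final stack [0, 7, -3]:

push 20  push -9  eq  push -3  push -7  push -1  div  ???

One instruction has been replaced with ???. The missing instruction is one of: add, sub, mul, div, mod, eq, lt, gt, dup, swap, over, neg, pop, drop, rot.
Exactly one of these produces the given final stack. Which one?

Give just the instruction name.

Answer: swap

Derivation:
Stack before ???: [0, -3, 7]
Stack after ???:  [0, 7, -3]
The instruction that transforms [0, -3, 7] -> [0, 7, -3] is: swap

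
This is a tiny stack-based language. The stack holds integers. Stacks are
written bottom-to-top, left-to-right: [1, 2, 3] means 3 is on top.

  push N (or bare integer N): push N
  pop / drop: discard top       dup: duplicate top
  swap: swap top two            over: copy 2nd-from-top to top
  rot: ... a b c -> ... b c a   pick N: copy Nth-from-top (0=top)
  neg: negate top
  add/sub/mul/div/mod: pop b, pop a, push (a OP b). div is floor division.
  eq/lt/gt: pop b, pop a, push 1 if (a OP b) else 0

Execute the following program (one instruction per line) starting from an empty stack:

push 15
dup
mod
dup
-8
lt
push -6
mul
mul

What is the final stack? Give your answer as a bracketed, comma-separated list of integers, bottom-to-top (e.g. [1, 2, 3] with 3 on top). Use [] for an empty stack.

Answer: [0]

Derivation:
After 'push 15': [15]
After 'dup': [15, 15]
After 'mod': [0]
After 'dup': [0, 0]
After 'push -8': [0, 0, -8]
After 'lt': [0, 0]
After 'push -6': [0, 0, -6]
After 'mul': [0, 0]
After 'mul': [0]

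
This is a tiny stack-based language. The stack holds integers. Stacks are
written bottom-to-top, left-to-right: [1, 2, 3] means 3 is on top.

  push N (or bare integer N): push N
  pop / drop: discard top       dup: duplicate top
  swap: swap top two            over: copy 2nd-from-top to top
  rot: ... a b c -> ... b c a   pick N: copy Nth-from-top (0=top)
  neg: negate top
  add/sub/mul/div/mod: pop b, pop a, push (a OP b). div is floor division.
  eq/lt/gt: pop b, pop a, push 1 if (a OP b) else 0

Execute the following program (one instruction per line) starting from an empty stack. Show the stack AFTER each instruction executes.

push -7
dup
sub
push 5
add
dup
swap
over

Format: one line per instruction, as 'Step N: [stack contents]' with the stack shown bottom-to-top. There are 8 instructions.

Step 1: [-7]
Step 2: [-7, -7]
Step 3: [0]
Step 4: [0, 5]
Step 5: [5]
Step 6: [5, 5]
Step 7: [5, 5]
Step 8: [5, 5, 5]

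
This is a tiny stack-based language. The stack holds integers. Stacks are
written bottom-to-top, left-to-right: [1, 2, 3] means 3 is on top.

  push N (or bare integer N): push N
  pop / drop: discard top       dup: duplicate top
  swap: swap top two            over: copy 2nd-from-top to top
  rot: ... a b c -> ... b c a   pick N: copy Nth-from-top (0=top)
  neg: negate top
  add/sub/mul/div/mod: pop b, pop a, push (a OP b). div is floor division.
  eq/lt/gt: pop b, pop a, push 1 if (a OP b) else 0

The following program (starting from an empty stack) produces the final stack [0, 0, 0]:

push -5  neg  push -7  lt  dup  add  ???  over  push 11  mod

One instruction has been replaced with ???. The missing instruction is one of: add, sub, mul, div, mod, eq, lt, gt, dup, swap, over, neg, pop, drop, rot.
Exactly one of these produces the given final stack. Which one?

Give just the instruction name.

Stack before ???: [0]
Stack after ???:  [0, 0]
The instruction that transforms [0] -> [0, 0] is: dup

Answer: dup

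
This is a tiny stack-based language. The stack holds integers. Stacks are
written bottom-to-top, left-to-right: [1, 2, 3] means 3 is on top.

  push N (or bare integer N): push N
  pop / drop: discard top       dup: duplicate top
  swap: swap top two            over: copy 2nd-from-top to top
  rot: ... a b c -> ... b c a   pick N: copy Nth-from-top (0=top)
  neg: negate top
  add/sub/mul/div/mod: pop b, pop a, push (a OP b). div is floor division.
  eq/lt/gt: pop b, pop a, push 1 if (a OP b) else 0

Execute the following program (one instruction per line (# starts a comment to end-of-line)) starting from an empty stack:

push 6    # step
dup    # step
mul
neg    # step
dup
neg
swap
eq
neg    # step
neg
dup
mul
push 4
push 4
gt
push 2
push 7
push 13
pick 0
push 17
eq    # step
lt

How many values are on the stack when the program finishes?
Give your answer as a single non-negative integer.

Answer: 5

Derivation:
After 'push 6': stack = [6] (depth 1)
After 'dup': stack = [6, 6] (depth 2)
After 'mul': stack = [36] (depth 1)
After 'neg': stack = [-36] (depth 1)
After 'dup': stack = [-36, -36] (depth 2)
After 'neg': stack = [-36, 36] (depth 2)
After 'swap': stack = [36, -36] (depth 2)
After 'eq': stack = [0] (depth 1)
After 'neg': stack = [0] (depth 1)
After 'neg': stack = [0] (depth 1)
  ...
After 'push 4': stack = [0, 4] (depth 2)
After 'push 4': stack = [0, 4, 4] (depth 3)
After 'gt': stack = [0, 0] (depth 2)
After 'push 2': stack = [0, 0, 2] (depth 3)
After 'push 7': stack = [0, 0, 2, 7] (depth 4)
After 'push 13': stack = [0, 0, 2, 7, 13] (depth 5)
After 'pick 0': stack = [0, 0, 2, 7, 13, 13] (depth 6)
After 'push 17': stack = [0, 0, 2, 7, 13, 13, 17] (depth 7)
After 'eq': stack = [0, 0, 2, 7, 13, 0] (depth 6)
After 'lt': stack = [0, 0, 2, 7, 0] (depth 5)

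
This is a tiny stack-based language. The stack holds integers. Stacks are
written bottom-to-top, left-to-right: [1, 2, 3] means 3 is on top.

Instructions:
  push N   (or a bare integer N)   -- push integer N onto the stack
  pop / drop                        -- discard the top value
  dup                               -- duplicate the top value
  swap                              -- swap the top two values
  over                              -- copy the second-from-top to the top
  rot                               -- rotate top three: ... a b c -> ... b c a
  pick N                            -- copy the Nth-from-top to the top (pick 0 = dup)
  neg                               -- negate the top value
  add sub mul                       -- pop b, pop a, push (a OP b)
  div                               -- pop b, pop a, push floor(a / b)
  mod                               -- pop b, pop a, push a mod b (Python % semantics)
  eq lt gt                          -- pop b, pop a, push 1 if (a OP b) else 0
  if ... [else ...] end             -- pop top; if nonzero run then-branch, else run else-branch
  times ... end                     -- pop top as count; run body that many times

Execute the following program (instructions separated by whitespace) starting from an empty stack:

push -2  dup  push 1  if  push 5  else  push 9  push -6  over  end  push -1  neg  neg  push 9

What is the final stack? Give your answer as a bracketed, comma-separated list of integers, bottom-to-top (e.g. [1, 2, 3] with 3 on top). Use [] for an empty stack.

After 'push -2': [-2]
After 'dup': [-2, -2]
After 'push 1': [-2, -2, 1]
After 'if': [-2, -2]
After 'push 5': [-2, -2, 5]
After 'push -1': [-2, -2, 5, -1]
After 'neg': [-2, -2, 5, 1]
After 'neg': [-2, -2, 5, -1]
After 'push 9': [-2, -2, 5, -1, 9]

Answer: [-2, -2, 5, -1, 9]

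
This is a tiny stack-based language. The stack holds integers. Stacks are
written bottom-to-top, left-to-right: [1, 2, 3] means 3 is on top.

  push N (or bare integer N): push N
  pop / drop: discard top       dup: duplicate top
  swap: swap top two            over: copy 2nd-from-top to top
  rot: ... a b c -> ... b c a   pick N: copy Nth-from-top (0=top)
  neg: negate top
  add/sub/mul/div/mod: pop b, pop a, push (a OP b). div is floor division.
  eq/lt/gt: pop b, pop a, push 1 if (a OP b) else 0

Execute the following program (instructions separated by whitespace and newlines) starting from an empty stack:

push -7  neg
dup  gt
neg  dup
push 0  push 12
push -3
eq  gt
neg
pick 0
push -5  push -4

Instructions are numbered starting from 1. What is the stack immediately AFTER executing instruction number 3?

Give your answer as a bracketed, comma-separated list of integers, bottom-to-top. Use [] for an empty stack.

Answer: [7, 7]

Derivation:
Step 1 ('push -7'): [-7]
Step 2 ('neg'): [7]
Step 3 ('dup'): [7, 7]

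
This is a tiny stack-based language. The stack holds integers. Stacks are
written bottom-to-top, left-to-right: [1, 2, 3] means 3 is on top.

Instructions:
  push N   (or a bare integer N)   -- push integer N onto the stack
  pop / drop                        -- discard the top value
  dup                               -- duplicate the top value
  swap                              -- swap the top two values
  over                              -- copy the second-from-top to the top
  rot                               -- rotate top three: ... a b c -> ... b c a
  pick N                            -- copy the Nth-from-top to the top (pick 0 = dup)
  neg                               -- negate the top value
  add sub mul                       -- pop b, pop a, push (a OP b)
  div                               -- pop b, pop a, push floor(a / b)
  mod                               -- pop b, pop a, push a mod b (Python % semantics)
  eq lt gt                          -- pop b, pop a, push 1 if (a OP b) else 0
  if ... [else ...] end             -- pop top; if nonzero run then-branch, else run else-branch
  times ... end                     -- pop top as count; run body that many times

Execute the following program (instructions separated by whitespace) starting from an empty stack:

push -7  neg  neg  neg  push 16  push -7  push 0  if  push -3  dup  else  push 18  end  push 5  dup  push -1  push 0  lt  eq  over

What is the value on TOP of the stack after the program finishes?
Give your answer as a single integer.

Answer: 5

Derivation:
After 'push -7': [-7]
After 'neg': [7]
After 'neg': [-7]
After 'neg': [7]
After 'push 16': [7, 16]
After 'push -7': [7, 16, -7]
After 'push 0': [7, 16, -7, 0]
After 'if': [7, 16, -7]
After 'push 18': [7, 16, -7, 18]
After 'push 5': [7, 16, -7, 18, 5]
After 'dup': [7, 16, -7, 18, 5, 5]
After 'push -1': [7, 16, -7, 18, 5, 5, -1]
After 'push 0': [7, 16, -7, 18, 5, 5, -1, 0]
After 'lt': [7, 16, -7, 18, 5, 5, 1]
After 'eq': [7, 16, -7, 18, 5, 0]
After 'over': [7, 16, -7, 18, 5, 0, 5]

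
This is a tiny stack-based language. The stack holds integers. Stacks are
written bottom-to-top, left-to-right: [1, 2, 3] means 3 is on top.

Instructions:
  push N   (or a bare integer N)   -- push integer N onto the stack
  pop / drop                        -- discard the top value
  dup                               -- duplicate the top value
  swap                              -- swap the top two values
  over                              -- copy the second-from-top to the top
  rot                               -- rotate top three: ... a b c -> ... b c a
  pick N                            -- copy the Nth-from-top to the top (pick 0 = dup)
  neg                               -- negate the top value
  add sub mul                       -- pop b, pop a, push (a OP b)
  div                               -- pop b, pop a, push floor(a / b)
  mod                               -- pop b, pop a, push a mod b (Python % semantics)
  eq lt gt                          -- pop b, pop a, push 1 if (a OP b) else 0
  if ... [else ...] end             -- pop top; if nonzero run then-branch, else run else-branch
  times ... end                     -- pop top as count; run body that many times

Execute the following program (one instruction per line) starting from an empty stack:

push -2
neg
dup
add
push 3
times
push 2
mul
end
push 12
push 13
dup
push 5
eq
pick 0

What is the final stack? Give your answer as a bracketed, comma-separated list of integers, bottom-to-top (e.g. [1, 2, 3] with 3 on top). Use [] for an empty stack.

Answer: [32, 12, 13, 0, 0]

Derivation:
After 'push -2': [-2]
After 'neg': [2]
After 'dup': [2, 2]
After 'add': [4]
After 'push 3': [4, 3]
After 'times': [4]
After 'push 2': [4, 2]
After 'mul': [8]
After 'push 2': [8, 2]
After 'mul': [16]
After 'push 2': [16, 2]
After 'mul': [32]
After 'push 12': [32, 12]
After 'push 13': [32, 12, 13]
After 'dup': [32, 12, 13, 13]
After 'push 5': [32, 12, 13, 13, 5]
After 'eq': [32, 12, 13, 0]
After 'pick 0': [32, 12, 13, 0, 0]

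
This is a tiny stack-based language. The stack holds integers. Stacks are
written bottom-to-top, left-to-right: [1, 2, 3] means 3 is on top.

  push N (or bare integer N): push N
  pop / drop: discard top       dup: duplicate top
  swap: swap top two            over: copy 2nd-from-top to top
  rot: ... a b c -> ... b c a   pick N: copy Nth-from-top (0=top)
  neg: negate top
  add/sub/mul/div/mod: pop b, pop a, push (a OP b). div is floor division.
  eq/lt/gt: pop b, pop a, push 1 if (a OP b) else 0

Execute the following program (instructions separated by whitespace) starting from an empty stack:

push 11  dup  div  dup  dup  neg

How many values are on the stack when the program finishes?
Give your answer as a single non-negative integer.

Answer: 3

Derivation:
After 'push 11': stack = [11] (depth 1)
After 'dup': stack = [11, 11] (depth 2)
After 'div': stack = [1] (depth 1)
After 'dup': stack = [1, 1] (depth 2)
After 'dup': stack = [1, 1, 1] (depth 3)
After 'neg': stack = [1, 1, -1] (depth 3)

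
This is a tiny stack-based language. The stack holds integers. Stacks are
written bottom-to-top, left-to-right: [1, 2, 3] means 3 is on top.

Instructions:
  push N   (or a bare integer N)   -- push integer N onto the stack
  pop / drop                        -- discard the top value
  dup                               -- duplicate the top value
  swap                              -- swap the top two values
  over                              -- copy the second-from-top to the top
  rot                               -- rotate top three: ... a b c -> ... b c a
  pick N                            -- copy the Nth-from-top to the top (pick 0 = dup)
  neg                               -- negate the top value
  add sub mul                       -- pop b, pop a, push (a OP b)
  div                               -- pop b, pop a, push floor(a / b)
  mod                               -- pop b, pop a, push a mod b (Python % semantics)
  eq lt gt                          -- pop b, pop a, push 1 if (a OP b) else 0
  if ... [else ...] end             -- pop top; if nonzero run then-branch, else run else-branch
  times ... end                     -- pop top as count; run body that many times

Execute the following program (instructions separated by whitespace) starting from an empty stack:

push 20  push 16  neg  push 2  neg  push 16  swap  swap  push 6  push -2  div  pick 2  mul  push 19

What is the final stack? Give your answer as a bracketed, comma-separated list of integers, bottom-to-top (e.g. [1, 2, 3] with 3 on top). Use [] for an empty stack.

After 'push 20': [20]
After 'push 16': [20, 16]
After 'neg': [20, -16]
After 'push 2': [20, -16, 2]
After 'neg': [20, -16, -2]
After 'push 16': [20, -16, -2, 16]
After 'swap': [20, -16, 16, -2]
After 'swap': [20, -16, -2, 16]
After 'push 6': [20, -16, -2, 16, 6]
After 'push -2': [20, -16, -2, 16, 6, -2]
After 'div': [20, -16, -2, 16, -3]
After 'pick 2': [20, -16, -2, 16, -3, -2]
After 'mul': [20, -16, -2, 16, 6]
After 'push 19': [20, -16, -2, 16, 6, 19]

Answer: [20, -16, -2, 16, 6, 19]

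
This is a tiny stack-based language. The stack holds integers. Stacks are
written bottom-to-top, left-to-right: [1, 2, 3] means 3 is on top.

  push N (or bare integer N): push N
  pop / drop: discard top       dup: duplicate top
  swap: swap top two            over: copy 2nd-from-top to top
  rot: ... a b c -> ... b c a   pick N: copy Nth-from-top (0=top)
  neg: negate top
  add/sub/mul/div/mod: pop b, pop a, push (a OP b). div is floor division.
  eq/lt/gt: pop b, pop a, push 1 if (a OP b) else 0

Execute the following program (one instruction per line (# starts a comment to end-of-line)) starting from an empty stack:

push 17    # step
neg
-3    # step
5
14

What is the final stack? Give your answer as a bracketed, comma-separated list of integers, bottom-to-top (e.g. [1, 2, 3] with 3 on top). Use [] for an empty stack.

Answer: [-17, -3, 5, 14]

Derivation:
After 'push 17': [17]
After 'neg': [-17]
After 'push -3': [-17, -3]
After 'push 5': [-17, -3, 5]
After 'push 14': [-17, -3, 5, 14]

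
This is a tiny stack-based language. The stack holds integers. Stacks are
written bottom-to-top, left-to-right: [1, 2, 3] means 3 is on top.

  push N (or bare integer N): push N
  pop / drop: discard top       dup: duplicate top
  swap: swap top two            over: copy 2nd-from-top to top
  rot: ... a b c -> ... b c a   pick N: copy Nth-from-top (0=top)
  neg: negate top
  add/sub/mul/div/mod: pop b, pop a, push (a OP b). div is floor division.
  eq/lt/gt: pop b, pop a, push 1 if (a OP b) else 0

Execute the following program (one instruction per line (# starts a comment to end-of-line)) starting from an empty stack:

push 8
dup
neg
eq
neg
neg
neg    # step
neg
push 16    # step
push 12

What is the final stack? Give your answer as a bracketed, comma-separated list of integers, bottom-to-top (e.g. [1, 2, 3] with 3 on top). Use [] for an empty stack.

Answer: [0, 16, 12]

Derivation:
After 'push 8': [8]
After 'dup': [8, 8]
After 'neg': [8, -8]
After 'eq': [0]
After 'neg': [0]
After 'neg': [0]
After 'neg': [0]
After 'neg': [0]
After 'push 16': [0, 16]
After 'push 12': [0, 16, 12]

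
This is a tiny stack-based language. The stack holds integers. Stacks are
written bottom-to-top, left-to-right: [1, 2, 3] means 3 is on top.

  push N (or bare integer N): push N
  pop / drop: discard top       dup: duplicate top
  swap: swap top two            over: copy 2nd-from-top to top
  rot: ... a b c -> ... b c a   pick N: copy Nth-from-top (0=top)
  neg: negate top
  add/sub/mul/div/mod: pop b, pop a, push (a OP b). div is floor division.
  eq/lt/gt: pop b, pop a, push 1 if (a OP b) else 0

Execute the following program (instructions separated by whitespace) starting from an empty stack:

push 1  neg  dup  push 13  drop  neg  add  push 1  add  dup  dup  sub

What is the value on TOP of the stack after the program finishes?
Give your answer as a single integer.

Answer: 0

Derivation:
After 'push 1': [1]
After 'neg': [-1]
After 'dup': [-1, -1]
After 'push 13': [-1, -1, 13]
After 'drop': [-1, -1]
After 'neg': [-1, 1]
After 'add': [0]
After 'push 1': [0, 1]
After 'add': [1]
After 'dup': [1, 1]
After 'dup': [1, 1, 1]
After 'sub': [1, 0]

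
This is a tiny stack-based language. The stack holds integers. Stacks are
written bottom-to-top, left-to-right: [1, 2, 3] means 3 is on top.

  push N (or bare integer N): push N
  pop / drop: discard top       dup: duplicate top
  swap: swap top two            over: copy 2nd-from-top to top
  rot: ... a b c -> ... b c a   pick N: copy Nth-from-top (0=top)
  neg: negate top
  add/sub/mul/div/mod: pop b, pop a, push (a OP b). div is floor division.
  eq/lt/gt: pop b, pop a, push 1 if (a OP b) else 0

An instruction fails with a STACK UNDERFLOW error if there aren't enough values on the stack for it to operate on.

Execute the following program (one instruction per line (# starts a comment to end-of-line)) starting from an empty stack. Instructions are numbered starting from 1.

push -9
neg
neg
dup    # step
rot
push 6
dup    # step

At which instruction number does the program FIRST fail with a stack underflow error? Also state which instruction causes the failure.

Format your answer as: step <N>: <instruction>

Answer: step 5: rot

Derivation:
Step 1 ('push -9'): stack = [-9], depth = 1
Step 2 ('neg'): stack = [9], depth = 1
Step 3 ('neg'): stack = [-9], depth = 1
Step 4 ('dup'): stack = [-9, -9], depth = 2
Step 5 ('rot'): needs 3 value(s) but depth is 2 — STACK UNDERFLOW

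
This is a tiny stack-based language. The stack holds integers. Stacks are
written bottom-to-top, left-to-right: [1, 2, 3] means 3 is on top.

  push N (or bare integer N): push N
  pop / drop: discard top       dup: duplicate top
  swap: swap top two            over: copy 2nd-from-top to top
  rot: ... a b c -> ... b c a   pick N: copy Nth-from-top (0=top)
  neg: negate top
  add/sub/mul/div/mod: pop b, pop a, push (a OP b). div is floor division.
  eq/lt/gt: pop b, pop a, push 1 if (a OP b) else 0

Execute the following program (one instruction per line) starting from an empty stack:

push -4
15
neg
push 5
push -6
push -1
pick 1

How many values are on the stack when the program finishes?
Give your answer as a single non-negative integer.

Answer: 6

Derivation:
After 'push -4': stack = [-4] (depth 1)
After 'push 15': stack = [-4, 15] (depth 2)
After 'neg': stack = [-4, -15] (depth 2)
After 'push 5': stack = [-4, -15, 5] (depth 3)
After 'push -6': stack = [-4, -15, 5, -6] (depth 4)
After 'push -1': stack = [-4, -15, 5, -6, -1] (depth 5)
After 'pick 1': stack = [-4, -15, 5, -6, -1, -6] (depth 6)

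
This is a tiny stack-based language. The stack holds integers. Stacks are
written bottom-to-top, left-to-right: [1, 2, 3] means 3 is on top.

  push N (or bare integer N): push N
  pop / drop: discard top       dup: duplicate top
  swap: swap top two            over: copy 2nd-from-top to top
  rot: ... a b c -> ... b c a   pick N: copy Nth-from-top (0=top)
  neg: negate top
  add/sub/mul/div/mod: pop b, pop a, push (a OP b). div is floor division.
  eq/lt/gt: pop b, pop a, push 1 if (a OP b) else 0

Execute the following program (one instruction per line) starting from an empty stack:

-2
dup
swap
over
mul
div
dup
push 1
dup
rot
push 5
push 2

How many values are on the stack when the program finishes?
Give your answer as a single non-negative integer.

Answer: 6

Derivation:
After 'push -2': stack = [-2] (depth 1)
After 'dup': stack = [-2, -2] (depth 2)
After 'swap': stack = [-2, -2] (depth 2)
After 'over': stack = [-2, -2, -2] (depth 3)
After 'mul': stack = [-2, 4] (depth 2)
After 'div': stack = [-1] (depth 1)
After 'dup': stack = [-1, -1] (depth 2)
After 'push 1': stack = [-1, -1, 1] (depth 3)
After 'dup': stack = [-1, -1, 1, 1] (depth 4)
After 'rot': stack = [-1, 1, 1, -1] (depth 4)
After 'push 5': stack = [-1, 1, 1, -1, 5] (depth 5)
After 'push 2': stack = [-1, 1, 1, -1, 5, 2] (depth 6)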